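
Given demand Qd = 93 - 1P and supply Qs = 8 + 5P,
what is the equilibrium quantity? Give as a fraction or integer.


First find equilibrium price:
93 - 1P = 8 + 5P
P* = 85/6 = 85/6
Then substitute into demand:
Q* = 93 - 1 * 85/6 = 473/6

473/6


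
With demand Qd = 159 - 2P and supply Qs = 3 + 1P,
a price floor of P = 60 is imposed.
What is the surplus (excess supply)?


At P = 60:
Qd = 159 - 2*60 = 39
Qs = 3 + 1*60 = 63
Surplus = Qs - Qd = 63 - 39 = 24

24


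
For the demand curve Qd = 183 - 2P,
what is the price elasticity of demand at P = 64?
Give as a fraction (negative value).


dQ/dP = -2
At P = 64: Q = 183 - 2*64 = 55
E = (dQ/dP)(P/Q) = (-2)(64/55) = -128/55

-128/55


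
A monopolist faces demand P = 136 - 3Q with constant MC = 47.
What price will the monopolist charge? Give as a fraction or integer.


MR = 136 - 6Q
Set MR = MC: 136 - 6Q = 47
Q* = 89/6
Substitute into demand:
P* = 136 - 3*89/6 = 183/2

183/2


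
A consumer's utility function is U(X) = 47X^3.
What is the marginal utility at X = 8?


MU = dU/dX = 47*3*X^(3-1)
MU = 141*X^2
At X = 8:
MU = 141 * 8^2
MU = 141 * 64 = 9024

9024


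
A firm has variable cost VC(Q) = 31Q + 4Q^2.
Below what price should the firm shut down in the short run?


AVC(Q) = VC(Q)/Q = 31 + 4Q
AVC is increasing in Q, so minimum AVC is at Q -> 0+.
Min AVC = 31
The firm should shut down if P < 31.

31


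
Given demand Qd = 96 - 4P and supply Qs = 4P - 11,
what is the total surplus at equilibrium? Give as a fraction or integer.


Find equilibrium: 96 - 4P = 4P - 11
96 + 11 = 8P
P* = 107/8 = 107/8
Q* = 4*107/8 - 11 = 85/2
Inverse demand: P = 24 - Q/4, so P_max = 24
Inverse supply: P = 11/4 + Q/4, so P_min = 11/4
CS = (1/2) * 85/2 * (24 - 107/8) = 7225/32
PS = (1/2) * 85/2 * (107/8 - 11/4) = 7225/32
TS = CS + PS = 7225/32 + 7225/32 = 7225/16

7225/16


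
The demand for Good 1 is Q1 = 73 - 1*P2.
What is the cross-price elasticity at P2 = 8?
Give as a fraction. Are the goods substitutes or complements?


dQ1/dP2 = -1
At P2 = 8: Q1 = 73 - 1*8 = 65
Exy = (dQ1/dP2)(P2/Q1) = -1 * 8 / 65 = -8/65
Since Exy < 0, the goods are complements.

-8/65 (complements)


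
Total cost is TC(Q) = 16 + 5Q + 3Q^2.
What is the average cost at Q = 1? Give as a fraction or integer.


TC(1) = 16 + 5*1 + 3*1^2
TC(1) = 16 + 5 + 3 = 24
AC = TC/Q = 24/1 = 24

24


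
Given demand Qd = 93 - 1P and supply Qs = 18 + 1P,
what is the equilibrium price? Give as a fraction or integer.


At equilibrium, Qd = Qs.
93 - 1P = 18 + 1P
93 - 18 = 1P + 1P
75 = 2P
P* = 75/2 = 75/2

75/2


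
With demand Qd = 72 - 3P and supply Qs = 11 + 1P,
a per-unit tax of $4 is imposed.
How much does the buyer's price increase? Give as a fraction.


With a per-unit tax, the buyer's price increase depends on relative slopes.
Supply slope: d = 1, Demand slope: b = 3
Buyer's price increase = d * tax / (b + d)
= 1 * 4 / (3 + 1)
= 4 / 4 = 1

1


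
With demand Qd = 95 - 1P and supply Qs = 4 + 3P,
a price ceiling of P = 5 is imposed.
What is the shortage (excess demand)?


At P = 5:
Qd = 95 - 1*5 = 90
Qs = 4 + 3*5 = 19
Shortage = Qd - Qs = 90 - 19 = 71

71


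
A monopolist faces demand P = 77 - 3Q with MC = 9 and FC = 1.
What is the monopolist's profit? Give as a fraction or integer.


MR = MC: 77 - 6Q = 9
Q* = 34/3
P* = 77 - 3*34/3 = 43
Profit = (P* - MC)*Q* - FC
= (43 - 9)*34/3 - 1
= 34*34/3 - 1
= 1156/3 - 1 = 1153/3

1153/3


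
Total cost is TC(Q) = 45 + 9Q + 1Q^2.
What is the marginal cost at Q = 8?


MC = dTC/dQ = 9 + 2*1*Q
At Q = 8:
MC = 9 + 2*8
MC = 9 + 16 = 25

25


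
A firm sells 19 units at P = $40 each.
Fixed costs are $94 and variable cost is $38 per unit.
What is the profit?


Total Revenue = P * Q = 40 * 19 = $760
Total Cost = FC + VC*Q = 94 + 38*19 = $816
Profit = TR - TC = 760 - 816 = $-56

$-56


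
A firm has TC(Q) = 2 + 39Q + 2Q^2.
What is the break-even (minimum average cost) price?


AC(Q) = 2/Q + 39 + 2Q
To minimize: dAC/dQ = -2/Q^2 + 2 = 0
Q^2 = 2/2 = 1
Q* = 1
Min AC = 2/1 + 39 + 2*1
Min AC = 2 + 39 + 2 = 43

43


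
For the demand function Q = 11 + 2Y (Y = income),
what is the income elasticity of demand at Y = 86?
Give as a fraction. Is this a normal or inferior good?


dQ/dY = 2
At Y = 86: Q = 11 + 2*86 = 183
Ey = (dQ/dY)(Y/Q) = 2 * 86 / 183 = 172/183
Since Ey > 0, this is a normal good.

172/183 (normal good)


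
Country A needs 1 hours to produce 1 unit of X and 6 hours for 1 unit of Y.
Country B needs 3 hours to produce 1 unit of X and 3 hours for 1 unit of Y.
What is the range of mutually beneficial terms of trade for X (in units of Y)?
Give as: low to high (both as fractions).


Opportunity cost of X for Country A = hours_X / hours_Y = 1/6 = 1/6 units of Y
Opportunity cost of X for Country B = hours_X / hours_Y = 3/3 = 1 units of Y
Terms of trade must be between the two opportunity costs.
Range: 1/6 to 1

1/6 to 1


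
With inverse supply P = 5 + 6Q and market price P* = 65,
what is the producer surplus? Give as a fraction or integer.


Minimum supply price (at Q=0): P_min = 5
Quantity supplied at P* = 65:
Q* = (65 - 5)/6 = 10
PS = (1/2) * Q* * (P* - P_min)
PS = (1/2) * 10 * (65 - 5)
PS = (1/2) * 10 * 60 = 300

300


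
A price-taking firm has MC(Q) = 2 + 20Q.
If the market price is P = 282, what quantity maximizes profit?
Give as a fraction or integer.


In perfect competition, profit is maximized where P = MC.
282 = 2 + 20Q
280 = 20Q
Q* = 280/20 = 14

14


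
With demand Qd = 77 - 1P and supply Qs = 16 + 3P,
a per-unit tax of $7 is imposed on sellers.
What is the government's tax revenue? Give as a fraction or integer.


With tax on sellers, new supply: Qs' = 16 + 3(P - 7)
= 3P - 5
New equilibrium quantity:
Q_new = 113/2
Tax revenue = tax * Q_new = 7 * 113/2 = 791/2

791/2


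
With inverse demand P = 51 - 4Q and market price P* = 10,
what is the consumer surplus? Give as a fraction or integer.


Maximum willingness to pay (at Q=0): P_max = 51
Quantity demanded at P* = 10:
Q* = (51 - 10)/4 = 41/4
CS = (1/2) * Q* * (P_max - P*)
CS = (1/2) * 41/4 * (51 - 10)
CS = (1/2) * 41/4 * 41 = 1681/8

1681/8


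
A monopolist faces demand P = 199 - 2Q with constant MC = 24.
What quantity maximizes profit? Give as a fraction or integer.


TR = P*Q = (199 - 2Q)Q = 199Q - 2Q^2
MR = dTR/dQ = 199 - 4Q
Set MR = MC:
199 - 4Q = 24
175 = 4Q
Q* = 175/4 = 175/4

175/4


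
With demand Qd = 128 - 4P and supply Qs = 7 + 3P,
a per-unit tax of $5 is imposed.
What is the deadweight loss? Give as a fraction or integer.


Pre-tax equilibrium quantity: Q* = 412/7
Post-tax equilibrium quantity: Q_tax = 352/7
Reduction in quantity: Q* - Q_tax = 60/7
DWL = (1/2) * tax * (Q* - Q_tax)
DWL = (1/2) * 5 * 60/7 = 150/7

150/7


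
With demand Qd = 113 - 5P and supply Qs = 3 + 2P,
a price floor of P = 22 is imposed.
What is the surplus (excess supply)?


At P = 22:
Qd = 113 - 5*22 = 3
Qs = 3 + 2*22 = 47
Surplus = Qs - Qd = 47 - 3 = 44

44


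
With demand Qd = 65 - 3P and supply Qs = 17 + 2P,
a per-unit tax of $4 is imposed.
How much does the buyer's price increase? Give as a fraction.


With a per-unit tax, the buyer's price increase depends on relative slopes.
Supply slope: d = 2, Demand slope: b = 3
Buyer's price increase = d * tax / (b + d)
= 2 * 4 / (3 + 2)
= 8 / 5 = 8/5

8/5


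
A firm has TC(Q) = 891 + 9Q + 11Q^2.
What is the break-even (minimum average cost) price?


AC(Q) = 891/Q + 9 + 11Q
To minimize: dAC/dQ = -891/Q^2 + 11 = 0
Q^2 = 891/11 = 81
Q* = 9
Min AC = 891/9 + 9 + 11*9
Min AC = 99 + 9 + 99 = 207

207


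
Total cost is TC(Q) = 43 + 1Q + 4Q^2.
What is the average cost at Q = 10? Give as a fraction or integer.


TC(10) = 43 + 1*10 + 4*10^2
TC(10) = 43 + 10 + 400 = 453
AC = TC/Q = 453/10 = 453/10

453/10


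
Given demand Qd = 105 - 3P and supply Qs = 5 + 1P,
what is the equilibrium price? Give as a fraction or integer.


At equilibrium, Qd = Qs.
105 - 3P = 5 + 1P
105 - 5 = 3P + 1P
100 = 4P
P* = 100/4 = 25

25


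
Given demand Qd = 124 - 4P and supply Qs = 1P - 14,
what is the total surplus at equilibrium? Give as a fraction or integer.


Find equilibrium: 124 - 4P = 1P - 14
124 + 14 = 5P
P* = 138/5 = 138/5
Q* = 1*138/5 - 14 = 68/5
Inverse demand: P = 31 - Q/4, so P_max = 31
Inverse supply: P = 14 + Q/1, so P_min = 14
CS = (1/2) * 68/5 * (31 - 138/5) = 578/25
PS = (1/2) * 68/5 * (138/5 - 14) = 2312/25
TS = CS + PS = 578/25 + 2312/25 = 578/5

578/5


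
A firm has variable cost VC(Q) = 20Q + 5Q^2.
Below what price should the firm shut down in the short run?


AVC(Q) = VC(Q)/Q = 20 + 5Q
AVC is increasing in Q, so minimum AVC is at Q -> 0+.
Min AVC = 20
The firm should shut down if P < 20.

20


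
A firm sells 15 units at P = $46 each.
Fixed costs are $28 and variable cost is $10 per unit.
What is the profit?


Total Revenue = P * Q = 46 * 15 = $690
Total Cost = FC + VC*Q = 28 + 10*15 = $178
Profit = TR - TC = 690 - 178 = $512

$512


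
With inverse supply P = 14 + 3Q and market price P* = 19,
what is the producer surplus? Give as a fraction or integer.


Minimum supply price (at Q=0): P_min = 14
Quantity supplied at P* = 19:
Q* = (19 - 14)/3 = 5/3
PS = (1/2) * Q* * (P* - P_min)
PS = (1/2) * 5/3 * (19 - 14)
PS = (1/2) * 5/3 * 5 = 25/6

25/6


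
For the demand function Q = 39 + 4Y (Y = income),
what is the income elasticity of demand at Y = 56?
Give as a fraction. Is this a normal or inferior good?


dQ/dY = 4
At Y = 56: Q = 39 + 4*56 = 263
Ey = (dQ/dY)(Y/Q) = 4 * 56 / 263 = 224/263
Since Ey > 0, this is a normal good.

224/263 (normal good)


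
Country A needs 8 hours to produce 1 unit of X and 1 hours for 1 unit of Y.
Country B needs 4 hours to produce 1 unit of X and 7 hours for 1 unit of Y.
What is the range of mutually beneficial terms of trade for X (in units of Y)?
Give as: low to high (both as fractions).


Opportunity cost of X for Country A = hours_X / hours_Y = 8/1 = 8 units of Y
Opportunity cost of X for Country B = hours_X / hours_Y = 4/7 = 4/7 units of Y
Terms of trade must be between the two opportunity costs.
Range: 4/7 to 8

4/7 to 8


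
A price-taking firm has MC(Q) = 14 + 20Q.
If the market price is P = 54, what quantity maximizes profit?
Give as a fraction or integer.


In perfect competition, profit is maximized where P = MC.
54 = 14 + 20Q
40 = 20Q
Q* = 40/20 = 2

2


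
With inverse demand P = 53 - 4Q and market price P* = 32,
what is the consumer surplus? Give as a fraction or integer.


Maximum willingness to pay (at Q=0): P_max = 53
Quantity demanded at P* = 32:
Q* = (53 - 32)/4 = 21/4
CS = (1/2) * Q* * (P_max - P*)
CS = (1/2) * 21/4 * (53 - 32)
CS = (1/2) * 21/4 * 21 = 441/8

441/8


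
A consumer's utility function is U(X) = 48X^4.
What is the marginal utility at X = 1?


MU = dU/dX = 48*4*X^(4-1)
MU = 192*X^3
At X = 1:
MU = 192 * 1^3
MU = 192 * 1 = 192

192


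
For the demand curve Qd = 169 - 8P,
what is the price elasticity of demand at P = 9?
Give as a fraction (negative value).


dQ/dP = -8
At P = 9: Q = 169 - 8*9 = 97
E = (dQ/dP)(P/Q) = (-8)(9/97) = -72/97

-72/97


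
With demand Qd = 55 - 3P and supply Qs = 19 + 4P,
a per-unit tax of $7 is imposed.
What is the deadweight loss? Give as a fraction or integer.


Pre-tax equilibrium quantity: Q* = 277/7
Post-tax equilibrium quantity: Q_tax = 193/7
Reduction in quantity: Q* - Q_tax = 12
DWL = (1/2) * tax * (Q* - Q_tax)
DWL = (1/2) * 7 * 12 = 42

42


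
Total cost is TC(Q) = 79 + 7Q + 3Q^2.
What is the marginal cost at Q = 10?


MC = dTC/dQ = 7 + 2*3*Q
At Q = 10:
MC = 7 + 6*10
MC = 7 + 60 = 67

67


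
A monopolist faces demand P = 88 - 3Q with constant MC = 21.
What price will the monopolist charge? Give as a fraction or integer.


MR = 88 - 6Q
Set MR = MC: 88 - 6Q = 21
Q* = 67/6
Substitute into demand:
P* = 88 - 3*67/6 = 109/2

109/2


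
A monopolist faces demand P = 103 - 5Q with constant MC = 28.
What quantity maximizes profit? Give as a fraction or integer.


TR = P*Q = (103 - 5Q)Q = 103Q - 5Q^2
MR = dTR/dQ = 103 - 10Q
Set MR = MC:
103 - 10Q = 28
75 = 10Q
Q* = 75/10 = 15/2

15/2


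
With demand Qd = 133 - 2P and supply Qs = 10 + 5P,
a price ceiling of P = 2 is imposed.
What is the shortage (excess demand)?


At P = 2:
Qd = 133 - 2*2 = 129
Qs = 10 + 5*2 = 20
Shortage = Qd - Qs = 129 - 20 = 109

109


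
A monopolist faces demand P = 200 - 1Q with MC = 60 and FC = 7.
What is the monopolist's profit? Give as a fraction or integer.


MR = MC: 200 - 2Q = 60
Q* = 70
P* = 200 - 1*70 = 130
Profit = (P* - MC)*Q* - FC
= (130 - 60)*70 - 7
= 70*70 - 7
= 4900 - 7 = 4893

4893


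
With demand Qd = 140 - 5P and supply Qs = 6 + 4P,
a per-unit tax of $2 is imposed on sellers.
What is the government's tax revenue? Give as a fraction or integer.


With tax on sellers, new supply: Qs' = 6 + 4(P - 2)
= 4P - 2
New equilibrium quantity:
Q_new = 550/9
Tax revenue = tax * Q_new = 2 * 550/9 = 1100/9

1100/9


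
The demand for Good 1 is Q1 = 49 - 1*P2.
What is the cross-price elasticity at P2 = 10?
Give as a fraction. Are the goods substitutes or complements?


dQ1/dP2 = -1
At P2 = 10: Q1 = 49 - 1*10 = 39
Exy = (dQ1/dP2)(P2/Q1) = -1 * 10 / 39 = -10/39
Since Exy < 0, the goods are complements.

-10/39 (complements)


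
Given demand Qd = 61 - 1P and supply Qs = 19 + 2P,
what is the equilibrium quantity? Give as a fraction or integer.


First find equilibrium price:
61 - 1P = 19 + 2P
P* = 42/3 = 14
Then substitute into demand:
Q* = 61 - 1 * 14 = 47

47


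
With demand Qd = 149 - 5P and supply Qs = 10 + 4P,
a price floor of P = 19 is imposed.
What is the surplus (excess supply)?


At P = 19:
Qd = 149 - 5*19 = 54
Qs = 10 + 4*19 = 86
Surplus = Qs - Qd = 86 - 54 = 32

32


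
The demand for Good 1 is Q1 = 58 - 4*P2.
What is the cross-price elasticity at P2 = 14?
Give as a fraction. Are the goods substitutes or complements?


dQ1/dP2 = -4
At P2 = 14: Q1 = 58 - 4*14 = 2
Exy = (dQ1/dP2)(P2/Q1) = -4 * 14 / 2 = -28
Since Exy < 0, the goods are complements.

-28 (complements)


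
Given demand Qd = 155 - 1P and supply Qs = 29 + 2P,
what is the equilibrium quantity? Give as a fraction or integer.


First find equilibrium price:
155 - 1P = 29 + 2P
P* = 126/3 = 42
Then substitute into demand:
Q* = 155 - 1 * 42 = 113

113


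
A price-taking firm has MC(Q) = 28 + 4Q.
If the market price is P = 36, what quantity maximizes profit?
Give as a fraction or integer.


In perfect competition, profit is maximized where P = MC.
36 = 28 + 4Q
8 = 4Q
Q* = 8/4 = 2

2


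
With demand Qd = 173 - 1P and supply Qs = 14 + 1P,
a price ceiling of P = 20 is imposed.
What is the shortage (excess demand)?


At P = 20:
Qd = 173 - 1*20 = 153
Qs = 14 + 1*20 = 34
Shortage = Qd - Qs = 153 - 34 = 119

119


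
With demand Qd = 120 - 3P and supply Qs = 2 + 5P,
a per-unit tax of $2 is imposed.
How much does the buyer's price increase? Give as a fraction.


With a per-unit tax, the buyer's price increase depends on relative slopes.
Supply slope: d = 5, Demand slope: b = 3
Buyer's price increase = d * tax / (b + d)
= 5 * 2 / (3 + 5)
= 10 / 8 = 5/4

5/4


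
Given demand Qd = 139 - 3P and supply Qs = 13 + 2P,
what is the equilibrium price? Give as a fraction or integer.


At equilibrium, Qd = Qs.
139 - 3P = 13 + 2P
139 - 13 = 3P + 2P
126 = 5P
P* = 126/5 = 126/5

126/5


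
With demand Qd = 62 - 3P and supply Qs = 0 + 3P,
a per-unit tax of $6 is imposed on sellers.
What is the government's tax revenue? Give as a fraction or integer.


With tax on sellers, new supply: Qs' = 0 + 3(P - 6)
= 3P - 18
New equilibrium quantity:
Q_new = 22
Tax revenue = tax * Q_new = 6 * 22 = 132

132


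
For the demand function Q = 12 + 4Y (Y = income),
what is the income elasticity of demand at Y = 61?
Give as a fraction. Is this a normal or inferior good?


dQ/dY = 4
At Y = 61: Q = 12 + 4*61 = 256
Ey = (dQ/dY)(Y/Q) = 4 * 61 / 256 = 61/64
Since Ey > 0, this is a normal good.

61/64 (normal good)


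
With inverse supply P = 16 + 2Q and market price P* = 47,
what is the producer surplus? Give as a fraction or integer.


Minimum supply price (at Q=0): P_min = 16
Quantity supplied at P* = 47:
Q* = (47 - 16)/2 = 31/2
PS = (1/2) * Q* * (P* - P_min)
PS = (1/2) * 31/2 * (47 - 16)
PS = (1/2) * 31/2 * 31 = 961/4

961/4


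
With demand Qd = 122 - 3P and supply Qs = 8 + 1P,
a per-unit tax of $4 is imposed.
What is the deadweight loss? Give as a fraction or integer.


Pre-tax equilibrium quantity: Q* = 73/2
Post-tax equilibrium quantity: Q_tax = 67/2
Reduction in quantity: Q* - Q_tax = 3
DWL = (1/2) * tax * (Q* - Q_tax)
DWL = (1/2) * 4 * 3 = 6

6


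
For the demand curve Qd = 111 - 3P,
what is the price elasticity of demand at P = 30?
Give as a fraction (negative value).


dQ/dP = -3
At P = 30: Q = 111 - 3*30 = 21
E = (dQ/dP)(P/Q) = (-3)(30/21) = -30/7

-30/7


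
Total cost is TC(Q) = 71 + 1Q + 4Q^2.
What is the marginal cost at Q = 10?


MC = dTC/dQ = 1 + 2*4*Q
At Q = 10:
MC = 1 + 8*10
MC = 1 + 80 = 81

81


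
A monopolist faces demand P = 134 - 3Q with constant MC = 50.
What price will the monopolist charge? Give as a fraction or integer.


MR = 134 - 6Q
Set MR = MC: 134 - 6Q = 50
Q* = 14
Substitute into demand:
P* = 134 - 3*14 = 92

92


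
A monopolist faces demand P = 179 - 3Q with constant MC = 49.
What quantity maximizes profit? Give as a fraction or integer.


TR = P*Q = (179 - 3Q)Q = 179Q - 3Q^2
MR = dTR/dQ = 179 - 6Q
Set MR = MC:
179 - 6Q = 49
130 = 6Q
Q* = 130/6 = 65/3

65/3


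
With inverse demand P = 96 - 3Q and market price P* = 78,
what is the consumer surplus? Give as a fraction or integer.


Maximum willingness to pay (at Q=0): P_max = 96
Quantity demanded at P* = 78:
Q* = (96 - 78)/3 = 6
CS = (1/2) * Q* * (P_max - P*)
CS = (1/2) * 6 * (96 - 78)
CS = (1/2) * 6 * 18 = 54

54


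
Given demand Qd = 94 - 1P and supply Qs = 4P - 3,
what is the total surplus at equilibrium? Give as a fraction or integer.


Find equilibrium: 94 - 1P = 4P - 3
94 + 3 = 5P
P* = 97/5 = 97/5
Q* = 4*97/5 - 3 = 373/5
Inverse demand: P = 94 - Q/1, so P_max = 94
Inverse supply: P = 3/4 + Q/4, so P_min = 3/4
CS = (1/2) * 373/5 * (94 - 97/5) = 139129/50
PS = (1/2) * 373/5 * (97/5 - 3/4) = 139129/200
TS = CS + PS = 139129/50 + 139129/200 = 139129/40

139129/40


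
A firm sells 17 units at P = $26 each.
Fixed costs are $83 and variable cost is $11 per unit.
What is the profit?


Total Revenue = P * Q = 26 * 17 = $442
Total Cost = FC + VC*Q = 83 + 11*17 = $270
Profit = TR - TC = 442 - 270 = $172

$172


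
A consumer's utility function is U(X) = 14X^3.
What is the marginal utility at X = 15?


MU = dU/dX = 14*3*X^(3-1)
MU = 42*X^2
At X = 15:
MU = 42 * 15^2
MU = 42 * 225 = 9450

9450


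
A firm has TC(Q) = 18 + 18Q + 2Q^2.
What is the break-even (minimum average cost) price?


AC(Q) = 18/Q + 18 + 2Q
To minimize: dAC/dQ = -18/Q^2 + 2 = 0
Q^2 = 18/2 = 9
Q* = 3
Min AC = 18/3 + 18 + 2*3
Min AC = 6 + 18 + 6 = 30

30


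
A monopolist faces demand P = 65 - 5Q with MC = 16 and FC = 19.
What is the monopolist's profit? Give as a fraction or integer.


MR = MC: 65 - 10Q = 16
Q* = 49/10
P* = 65 - 5*49/10 = 81/2
Profit = (P* - MC)*Q* - FC
= (81/2 - 16)*49/10 - 19
= 49/2*49/10 - 19
= 2401/20 - 19 = 2021/20

2021/20


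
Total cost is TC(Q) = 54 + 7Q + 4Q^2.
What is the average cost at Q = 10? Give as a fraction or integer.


TC(10) = 54 + 7*10 + 4*10^2
TC(10) = 54 + 70 + 400 = 524
AC = TC/Q = 524/10 = 262/5

262/5


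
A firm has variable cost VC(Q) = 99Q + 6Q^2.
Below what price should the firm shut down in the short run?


AVC(Q) = VC(Q)/Q = 99 + 6Q
AVC is increasing in Q, so minimum AVC is at Q -> 0+.
Min AVC = 99
The firm should shut down if P < 99.

99


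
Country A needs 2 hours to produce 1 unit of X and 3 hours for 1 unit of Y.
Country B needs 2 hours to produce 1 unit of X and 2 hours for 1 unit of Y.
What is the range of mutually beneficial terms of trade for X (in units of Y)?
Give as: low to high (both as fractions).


Opportunity cost of X for Country A = hours_X / hours_Y = 2/3 = 2/3 units of Y
Opportunity cost of X for Country B = hours_X / hours_Y = 2/2 = 1 units of Y
Terms of trade must be between the two opportunity costs.
Range: 2/3 to 1

2/3 to 1


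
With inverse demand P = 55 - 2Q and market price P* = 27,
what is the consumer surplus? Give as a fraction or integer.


Maximum willingness to pay (at Q=0): P_max = 55
Quantity demanded at P* = 27:
Q* = (55 - 27)/2 = 14
CS = (1/2) * Q* * (P_max - P*)
CS = (1/2) * 14 * (55 - 27)
CS = (1/2) * 14 * 28 = 196

196


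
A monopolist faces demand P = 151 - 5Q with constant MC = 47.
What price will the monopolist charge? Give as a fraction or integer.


MR = 151 - 10Q
Set MR = MC: 151 - 10Q = 47
Q* = 52/5
Substitute into demand:
P* = 151 - 5*52/5 = 99

99


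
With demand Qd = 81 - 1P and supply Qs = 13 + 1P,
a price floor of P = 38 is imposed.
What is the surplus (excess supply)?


At P = 38:
Qd = 81 - 1*38 = 43
Qs = 13 + 1*38 = 51
Surplus = Qs - Qd = 51 - 43 = 8

8


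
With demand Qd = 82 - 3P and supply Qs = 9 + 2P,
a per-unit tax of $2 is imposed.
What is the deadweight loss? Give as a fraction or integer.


Pre-tax equilibrium quantity: Q* = 191/5
Post-tax equilibrium quantity: Q_tax = 179/5
Reduction in quantity: Q* - Q_tax = 12/5
DWL = (1/2) * tax * (Q* - Q_tax)
DWL = (1/2) * 2 * 12/5 = 12/5

12/5


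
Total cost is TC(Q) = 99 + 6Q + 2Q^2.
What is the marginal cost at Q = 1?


MC = dTC/dQ = 6 + 2*2*Q
At Q = 1:
MC = 6 + 4*1
MC = 6 + 4 = 10

10


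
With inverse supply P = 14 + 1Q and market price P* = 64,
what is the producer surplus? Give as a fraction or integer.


Minimum supply price (at Q=0): P_min = 14
Quantity supplied at P* = 64:
Q* = (64 - 14)/1 = 50
PS = (1/2) * Q* * (P* - P_min)
PS = (1/2) * 50 * (64 - 14)
PS = (1/2) * 50 * 50 = 1250

1250


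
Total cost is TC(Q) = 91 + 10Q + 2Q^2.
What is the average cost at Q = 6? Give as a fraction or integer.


TC(6) = 91 + 10*6 + 2*6^2
TC(6) = 91 + 60 + 72 = 223
AC = TC/Q = 223/6 = 223/6

223/6


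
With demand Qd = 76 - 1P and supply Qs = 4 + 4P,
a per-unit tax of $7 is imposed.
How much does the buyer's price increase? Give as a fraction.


With a per-unit tax, the buyer's price increase depends on relative slopes.
Supply slope: d = 4, Demand slope: b = 1
Buyer's price increase = d * tax / (b + d)
= 4 * 7 / (1 + 4)
= 28 / 5 = 28/5

28/5


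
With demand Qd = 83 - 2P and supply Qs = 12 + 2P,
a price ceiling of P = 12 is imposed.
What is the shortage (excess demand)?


At P = 12:
Qd = 83 - 2*12 = 59
Qs = 12 + 2*12 = 36
Shortage = Qd - Qs = 59 - 36 = 23

23


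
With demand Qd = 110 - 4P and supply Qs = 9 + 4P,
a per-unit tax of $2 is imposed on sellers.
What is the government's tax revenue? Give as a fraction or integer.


With tax on sellers, new supply: Qs' = 9 + 4(P - 2)
= 1 + 4P
New equilibrium quantity:
Q_new = 111/2
Tax revenue = tax * Q_new = 2 * 111/2 = 111

111


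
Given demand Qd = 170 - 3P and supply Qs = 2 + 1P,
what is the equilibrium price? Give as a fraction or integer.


At equilibrium, Qd = Qs.
170 - 3P = 2 + 1P
170 - 2 = 3P + 1P
168 = 4P
P* = 168/4 = 42

42


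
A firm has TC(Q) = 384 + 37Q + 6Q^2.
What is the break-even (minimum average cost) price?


AC(Q) = 384/Q + 37 + 6Q
To minimize: dAC/dQ = -384/Q^2 + 6 = 0
Q^2 = 384/6 = 64
Q* = 8
Min AC = 384/8 + 37 + 6*8
Min AC = 48 + 37 + 48 = 133

133


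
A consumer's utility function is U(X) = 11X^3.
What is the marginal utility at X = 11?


MU = dU/dX = 11*3*X^(3-1)
MU = 33*X^2
At X = 11:
MU = 33 * 11^2
MU = 33 * 121 = 3993

3993


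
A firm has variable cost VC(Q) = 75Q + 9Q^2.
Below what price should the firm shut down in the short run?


AVC(Q) = VC(Q)/Q = 75 + 9Q
AVC is increasing in Q, so minimum AVC is at Q -> 0+.
Min AVC = 75
The firm should shut down if P < 75.

75


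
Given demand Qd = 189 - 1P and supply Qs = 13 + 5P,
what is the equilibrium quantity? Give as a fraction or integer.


First find equilibrium price:
189 - 1P = 13 + 5P
P* = 176/6 = 88/3
Then substitute into demand:
Q* = 189 - 1 * 88/3 = 479/3

479/3


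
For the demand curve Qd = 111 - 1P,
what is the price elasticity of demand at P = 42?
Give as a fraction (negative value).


dQ/dP = -1
At P = 42: Q = 111 - 1*42 = 69
E = (dQ/dP)(P/Q) = (-1)(42/69) = -14/23

-14/23


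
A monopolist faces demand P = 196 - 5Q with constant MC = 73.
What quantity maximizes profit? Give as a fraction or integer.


TR = P*Q = (196 - 5Q)Q = 196Q - 5Q^2
MR = dTR/dQ = 196 - 10Q
Set MR = MC:
196 - 10Q = 73
123 = 10Q
Q* = 123/10 = 123/10

123/10


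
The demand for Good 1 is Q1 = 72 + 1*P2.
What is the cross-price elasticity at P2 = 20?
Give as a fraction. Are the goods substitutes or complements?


dQ1/dP2 = 1
At P2 = 20: Q1 = 72 + 1*20 = 92
Exy = (dQ1/dP2)(P2/Q1) = 1 * 20 / 92 = 5/23
Since Exy > 0, the goods are substitutes.

5/23 (substitutes)


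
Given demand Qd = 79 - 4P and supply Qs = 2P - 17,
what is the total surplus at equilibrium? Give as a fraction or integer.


Find equilibrium: 79 - 4P = 2P - 17
79 + 17 = 6P
P* = 96/6 = 16
Q* = 2*16 - 17 = 15
Inverse demand: P = 79/4 - Q/4, so P_max = 79/4
Inverse supply: P = 17/2 + Q/2, so P_min = 17/2
CS = (1/2) * 15 * (79/4 - 16) = 225/8
PS = (1/2) * 15 * (16 - 17/2) = 225/4
TS = CS + PS = 225/8 + 225/4 = 675/8

675/8


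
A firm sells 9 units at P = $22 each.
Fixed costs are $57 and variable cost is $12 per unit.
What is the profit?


Total Revenue = P * Q = 22 * 9 = $198
Total Cost = FC + VC*Q = 57 + 12*9 = $165
Profit = TR - TC = 198 - 165 = $33

$33


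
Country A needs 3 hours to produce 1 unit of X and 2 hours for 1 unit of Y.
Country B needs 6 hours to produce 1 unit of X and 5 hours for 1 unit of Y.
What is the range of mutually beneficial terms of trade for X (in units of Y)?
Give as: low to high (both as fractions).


Opportunity cost of X for Country A = hours_X / hours_Y = 3/2 = 3/2 units of Y
Opportunity cost of X for Country B = hours_X / hours_Y = 6/5 = 6/5 units of Y
Terms of trade must be between the two opportunity costs.
Range: 6/5 to 3/2

6/5 to 3/2


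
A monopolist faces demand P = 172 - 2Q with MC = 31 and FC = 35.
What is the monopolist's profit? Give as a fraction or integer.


MR = MC: 172 - 4Q = 31
Q* = 141/4
P* = 172 - 2*141/4 = 203/2
Profit = (P* - MC)*Q* - FC
= (203/2 - 31)*141/4 - 35
= 141/2*141/4 - 35
= 19881/8 - 35 = 19601/8

19601/8


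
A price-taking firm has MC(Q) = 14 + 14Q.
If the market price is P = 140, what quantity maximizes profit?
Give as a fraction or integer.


In perfect competition, profit is maximized where P = MC.
140 = 14 + 14Q
126 = 14Q
Q* = 126/14 = 9

9


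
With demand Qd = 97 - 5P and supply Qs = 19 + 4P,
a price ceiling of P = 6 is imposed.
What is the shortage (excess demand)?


At P = 6:
Qd = 97 - 5*6 = 67
Qs = 19 + 4*6 = 43
Shortage = Qd - Qs = 67 - 43 = 24

24


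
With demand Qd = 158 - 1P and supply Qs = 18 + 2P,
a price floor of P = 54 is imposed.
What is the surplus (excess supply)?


At P = 54:
Qd = 158 - 1*54 = 104
Qs = 18 + 2*54 = 126
Surplus = Qs - Qd = 126 - 104 = 22

22


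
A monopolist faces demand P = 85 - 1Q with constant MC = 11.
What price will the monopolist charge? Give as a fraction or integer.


MR = 85 - 2Q
Set MR = MC: 85 - 2Q = 11
Q* = 37
Substitute into demand:
P* = 85 - 1*37 = 48

48


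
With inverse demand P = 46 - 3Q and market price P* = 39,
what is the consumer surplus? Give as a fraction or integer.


Maximum willingness to pay (at Q=0): P_max = 46
Quantity demanded at P* = 39:
Q* = (46 - 39)/3 = 7/3
CS = (1/2) * Q* * (P_max - P*)
CS = (1/2) * 7/3 * (46 - 39)
CS = (1/2) * 7/3 * 7 = 49/6

49/6


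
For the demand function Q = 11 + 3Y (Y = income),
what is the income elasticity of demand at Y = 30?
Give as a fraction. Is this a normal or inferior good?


dQ/dY = 3
At Y = 30: Q = 11 + 3*30 = 101
Ey = (dQ/dY)(Y/Q) = 3 * 30 / 101 = 90/101
Since Ey > 0, this is a normal good.

90/101 (normal good)


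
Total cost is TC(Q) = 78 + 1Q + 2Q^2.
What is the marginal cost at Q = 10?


MC = dTC/dQ = 1 + 2*2*Q
At Q = 10:
MC = 1 + 4*10
MC = 1 + 40 = 41

41


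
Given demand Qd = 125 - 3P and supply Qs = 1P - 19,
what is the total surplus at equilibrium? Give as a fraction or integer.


Find equilibrium: 125 - 3P = 1P - 19
125 + 19 = 4P
P* = 144/4 = 36
Q* = 1*36 - 19 = 17
Inverse demand: P = 125/3 - Q/3, so P_max = 125/3
Inverse supply: P = 19 + Q/1, so P_min = 19
CS = (1/2) * 17 * (125/3 - 36) = 289/6
PS = (1/2) * 17 * (36 - 19) = 289/2
TS = CS + PS = 289/6 + 289/2 = 578/3

578/3


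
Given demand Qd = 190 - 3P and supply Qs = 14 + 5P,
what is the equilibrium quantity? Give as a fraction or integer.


First find equilibrium price:
190 - 3P = 14 + 5P
P* = 176/8 = 22
Then substitute into demand:
Q* = 190 - 3 * 22 = 124

124


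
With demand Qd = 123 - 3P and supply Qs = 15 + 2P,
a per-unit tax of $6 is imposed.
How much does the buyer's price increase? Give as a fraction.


With a per-unit tax, the buyer's price increase depends on relative slopes.
Supply slope: d = 2, Demand slope: b = 3
Buyer's price increase = d * tax / (b + d)
= 2 * 6 / (3 + 2)
= 12 / 5 = 12/5

12/5


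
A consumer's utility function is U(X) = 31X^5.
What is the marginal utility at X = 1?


MU = dU/dX = 31*5*X^(5-1)
MU = 155*X^4
At X = 1:
MU = 155 * 1^4
MU = 155 * 1 = 155

155


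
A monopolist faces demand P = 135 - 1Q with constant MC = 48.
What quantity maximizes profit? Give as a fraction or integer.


TR = P*Q = (135 - 1Q)Q = 135Q - 1Q^2
MR = dTR/dQ = 135 - 2Q
Set MR = MC:
135 - 2Q = 48
87 = 2Q
Q* = 87/2 = 87/2

87/2


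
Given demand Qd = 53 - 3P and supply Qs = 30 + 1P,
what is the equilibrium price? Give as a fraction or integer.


At equilibrium, Qd = Qs.
53 - 3P = 30 + 1P
53 - 30 = 3P + 1P
23 = 4P
P* = 23/4 = 23/4

23/4


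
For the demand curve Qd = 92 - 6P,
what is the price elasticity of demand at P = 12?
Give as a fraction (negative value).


dQ/dP = -6
At P = 12: Q = 92 - 6*12 = 20
E = (dQ/dP)(P/Q) = (-6)(12/20) = -18/5

-18/5


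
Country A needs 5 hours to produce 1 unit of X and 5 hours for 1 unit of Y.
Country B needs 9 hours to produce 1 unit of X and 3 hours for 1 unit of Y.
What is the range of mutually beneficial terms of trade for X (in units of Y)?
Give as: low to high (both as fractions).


Opportunity cost of X for Country A = hours_X / hours_Y = 5/5 = 1 units of Y
Opportunity cost of X for Country B = hours_X / hours_Y = 9/3 = 3 units of Y
Terms of trade must be between the two opportunity costs.
Range: 1 to 3

1 to 3


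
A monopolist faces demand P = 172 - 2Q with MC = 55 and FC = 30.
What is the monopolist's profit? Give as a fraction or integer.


MR = MC: 172 - 4Q = 55
Q* = 117/4
P* = 172 - 2*117/4 = 227/2
Profit = (P* - MC)*Q* - FC
= (227/2 - 55)*117/4 - 30
= 117/2*117/4 - 30
= 13689/8 - 30 = 13449/8

13449/8


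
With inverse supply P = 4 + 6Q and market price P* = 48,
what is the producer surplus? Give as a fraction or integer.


Minimum supply price (at Q=0): P_min = 4
Quantity supplied at P* = 48:
Q* = (48 - 4)/6 = 22/3
PS = (1/2) * Q* * (P* - P_min)
PS = (1/2) * 22/3 * (48 - 4)
PS = (1/2) * 22/3 * 44 = 484/3

484/3


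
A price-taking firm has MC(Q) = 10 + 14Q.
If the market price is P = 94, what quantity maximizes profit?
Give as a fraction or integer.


In perfect competition, profit is maximized where P = MC.
94 = 10 + 14Q
84 = 14Q
Q* = 84/14 = 6

6


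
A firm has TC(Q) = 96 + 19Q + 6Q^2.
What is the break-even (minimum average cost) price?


AC(Q) = 96/Q + 19 + 6Q
To minimize: dAC/dQ = -96/Q^2 + 6 = 0
Q^2 = 96/6 = 16
Q* = 4
Min AC = 96/4 + 19 + 6*4
Min AC = 24 + 19 + 24 = 67

67


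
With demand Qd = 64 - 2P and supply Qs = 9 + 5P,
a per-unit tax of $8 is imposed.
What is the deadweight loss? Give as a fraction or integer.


Pre-tax equilibrium quantity: Q* = 338/7
Post-tax equilibrium quantity: Q_tax = 258/7
Reduction in quantity: Q* - Q_tax = 80/7
DWL = (1/2) * tax * (Q* - Q_tax)
DWL = (1/2) * 8 * 80/7 = 320/7

320/7


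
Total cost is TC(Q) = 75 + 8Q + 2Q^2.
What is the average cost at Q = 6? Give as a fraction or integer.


TC(6) = 75 + 8*6 + 2*6^2
TC(6) = 75 + 48 + 72 = 195
AC = TC/Q = 195/6 = 65/2

65/2


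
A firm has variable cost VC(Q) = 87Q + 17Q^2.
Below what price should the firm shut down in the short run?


AVC(Q) = VC(Q)/Q = 87 + 17Q
AVC is increasing in Q, so minimum AVC is at Q -> 0+.
Min AVC = 87
The firm should shut down if P < 87.

87


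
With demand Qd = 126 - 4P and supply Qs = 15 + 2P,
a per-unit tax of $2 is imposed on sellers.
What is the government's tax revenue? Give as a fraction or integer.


With tax on sellers, new supply: Qs' = 15 + 2(P - 2)
= 11 + 2P
New equilibrium quantity:
Q_new = 148/3
Tax revenue = tax * Q_new = 2 * 148/3 = 296/3

296/3


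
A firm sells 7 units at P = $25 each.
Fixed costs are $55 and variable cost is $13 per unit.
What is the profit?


Total Revenue = P * Q = 25 * 7 = $175
Total Cost = FC + VC*Q = 55 + 13*7 = $146
Profit = TR - TC = 175 - 146 = $29

$29


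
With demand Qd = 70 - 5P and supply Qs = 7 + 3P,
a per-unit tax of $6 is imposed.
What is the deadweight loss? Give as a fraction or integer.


Pre-tax equilibrium quantity: Q* = 245/8
Post-tax equilibrium quantity: Q_tax = 155/8
Reduction in quantity: Q* - Q_tax = 45/4
DWL = (1/2) * tax * (Q* - Q_tax)
DWL = (1/2) * 6 * 45/4 = 135/4

135/4


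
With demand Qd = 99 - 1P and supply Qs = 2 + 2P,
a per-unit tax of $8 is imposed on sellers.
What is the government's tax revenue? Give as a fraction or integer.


With tax on sellers, new supply: Qs' = 2 + 2(P - 8)
= 2P - 14
New equilibrium quantity:
Q_new = 184/3
Tax revenue = tax * Q_new = 8 * 184/3 = 1472/3

1472/3


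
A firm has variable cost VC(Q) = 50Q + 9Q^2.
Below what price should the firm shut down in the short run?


AVC(Q) = VC(Q)/Q = 50 + 9Q
AVC is increasing in Q, so minimum AVC is at Q -> 0+.
Min AVC = 50
The firm should shut down if P < 50.

50


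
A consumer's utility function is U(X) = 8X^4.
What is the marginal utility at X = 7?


MU = dU/dX = 8*4*X^(4-1)
MU = 32*X^3
At X = 7:
MU = 32 * 7^3
MU = 32 * 343 = 10976

10976


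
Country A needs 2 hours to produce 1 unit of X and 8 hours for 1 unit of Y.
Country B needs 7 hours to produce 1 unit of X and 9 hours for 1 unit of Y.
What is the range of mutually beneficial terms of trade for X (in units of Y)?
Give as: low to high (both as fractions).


Opportunity cost of X for Country A = hours_X / hours_Y = 2/8 = 1/4 units of Y
Opportunity cost of X for Country B = hours_X / hours_Y = 7/9 = 7/9 units of Y
Terms of trade must be between the two opportunity costs.
Range: 1/4 to 7/9

1/4 to 7/9


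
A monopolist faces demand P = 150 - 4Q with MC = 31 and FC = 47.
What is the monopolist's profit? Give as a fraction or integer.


MR = MC: 150 - 8Q = 31
Q* = 119/8
P* = 150 - 4*119/8 = 181/2
Profit = (P* - MC)*Q* - FC
= (181/2 - 31)*119/8 - 47
= 119/2*119/8 - 47
= 14161/16 - 47 = 13409/16

13409/16


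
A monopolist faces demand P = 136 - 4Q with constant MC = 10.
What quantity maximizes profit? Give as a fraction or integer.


TR = P*Q = (136 - 4Q)Q = 136Q - 4Q^2
MR = dTR/dQ = 136 - 8Q
Set MR = MC:
136 - 8Q = 10
126 = 8Q
Q* = 126/8 = 63/4

63/4


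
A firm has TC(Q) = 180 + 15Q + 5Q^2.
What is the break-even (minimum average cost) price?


AC(Q) = 180/Q + 15 + 5Q
To minimize: dAC/dQ = -180/Q^2 + 5 = 0
Q^2 = 180/5 = 36
Q* = 6
Min AC = 180/6 + 15 + 5*6
Min AC = 30 + 15 + 30 = 75

75


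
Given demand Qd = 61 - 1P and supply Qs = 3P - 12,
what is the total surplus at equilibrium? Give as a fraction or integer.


Find equilibrium: 61 - 1P = 3P - 12
61 + 12 = 4P
P* = 73/4 = 73/4
Q* = 3*73/4 - 12 = 171/4
Inverse demand: P = 61 - Q/1, so P_max = 61
Inverse supply: P = 4 + Q/3, so P_min = 4
CS = (1/2) * 171/4 * (61 - 73/4) = 29241/32
PS = (1/2) * 171/4 * (73/4 - 4) = 9747/32
TS = CS + PS = 29241/32 + 9747/32 = 9747/8

9747/8


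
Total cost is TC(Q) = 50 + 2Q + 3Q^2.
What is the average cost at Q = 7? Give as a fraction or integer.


TC(7) = 50 + 2*7 + 3*7^2
TC(7) = 50 + 14 + 147 = 211
AC = TC/Q = 211/7 = 211/7

211/7


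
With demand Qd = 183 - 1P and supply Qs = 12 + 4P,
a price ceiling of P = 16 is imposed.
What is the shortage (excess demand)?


At P = 16:
Qd = 183 - 1*16 = 167
Qs = 12 + 4*16 = 76
Shortage = Qd - Qs = 167 - 76 = 91

91


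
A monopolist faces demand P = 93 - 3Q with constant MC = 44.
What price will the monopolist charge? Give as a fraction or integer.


MR = 93 - 6Q
Set MR = MC: 93 - 6Q = 44
Q* = 49/6
Substitute into demand:
P* = 93 - 3*49/6 = 137/2

137/2


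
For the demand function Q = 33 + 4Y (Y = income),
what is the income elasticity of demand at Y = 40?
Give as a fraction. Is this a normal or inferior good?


dQ/dY = 4
At Y = 40: Q = 33 + 4*40 = 193
Ey = (dQ/dY)(Y/Q) = 4 * 40 / 193 = 160/193
Since Ey > 0, this is a normal good.

160/193 (normal good)


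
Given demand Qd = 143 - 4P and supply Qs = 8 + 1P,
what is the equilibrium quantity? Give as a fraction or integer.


First find equilibrium price:
143 - 4P = 8 + 1P
P* = 135/5 = 27
Then substitute into demand:
Q* = 143 - 4 * 27 = 35

35


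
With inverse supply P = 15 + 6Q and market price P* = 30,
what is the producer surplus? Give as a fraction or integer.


Minimum supply price (at Q=0): P_min = 15
Quantity supplied at P* = 30:
Q* = (30 - 15)/6 = 5/2
PS = (1/2) * Q* * (P* - P_min)
PS = (1/2) * 5/2 * (30 - 15)
PS = (1/2) * 5/2 * 15 = 75/4

75/4


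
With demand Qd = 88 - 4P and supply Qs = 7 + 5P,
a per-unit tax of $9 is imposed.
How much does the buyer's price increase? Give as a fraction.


With a per-unit tax, the buyer's price increase depends on relative slopes.
Supply slope: d = 5, Demand slope: b = 4
Buyer's price increase = d * tax / (b + d)
= 5 * 9 / (4 + 5)
= 45 / 9 = 5

5


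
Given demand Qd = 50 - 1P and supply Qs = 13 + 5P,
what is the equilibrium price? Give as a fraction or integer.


At equilibrium, Qd = Qs.
50 - 1P = 13 + 5P
50 - 13 = 1P + 5P
37 = 6P
P* = 37/6 = 37/6

37/6


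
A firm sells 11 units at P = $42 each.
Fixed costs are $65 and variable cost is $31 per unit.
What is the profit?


Total Revenue = P * Q = 42 * 11 = $462
Total Cost = FC + VC*Q = 65 + 31*11 = $406
Profit = TR - TC = 462 - 406 = $56

$56


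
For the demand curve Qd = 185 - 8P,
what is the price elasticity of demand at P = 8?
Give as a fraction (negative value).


dQ/dP = -8
At P = 8: Q = 185 - 8*8 = 121
E = (dQ/dP)(P/Q) = (-8)(8/121) = -64/121

-64/121


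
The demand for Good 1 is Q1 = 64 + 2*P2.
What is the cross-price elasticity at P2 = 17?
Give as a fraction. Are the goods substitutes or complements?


dQ1/dP2 = 2
At P2 = 17: Q1 = 64 + 2*17 = 98
Exy = (dQ1/dP2)(P2/Q1) = 2 * 17 / 98 = 17/49
Since Exy > 0, the goods are substitutes.

17/49 (substitutes)


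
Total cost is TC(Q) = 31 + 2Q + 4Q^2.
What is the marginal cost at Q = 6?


MC = dTC/dQ = 2 + 2*4*Q
At Q = 6:
MC = 2 + 8*6
MC = 2 + 48 = 50

50


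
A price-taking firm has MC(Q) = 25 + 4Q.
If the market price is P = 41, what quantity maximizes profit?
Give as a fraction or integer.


In perfect competition, profit is maximized where P = MC.
41 = 25 + 4Q
16 = 4Q
Q* = 16/4 = 4

4


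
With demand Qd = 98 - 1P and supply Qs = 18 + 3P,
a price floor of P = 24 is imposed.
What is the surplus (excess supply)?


At P = 24:
Qd = 98 - 1*24 = 74
Qs = 18 + 3*24 = 90
Surplus = Qs - Qd = 90 - 74 = 16

16


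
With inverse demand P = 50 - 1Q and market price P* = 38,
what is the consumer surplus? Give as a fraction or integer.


Maximum willingness to pay (at Q=0): P_max = 50
Quantity demanded at P* = 38:
Q* = (50 - 38)/1 = 12
CS = (1/2) * Q* * (P_max - P*)
CS = (1/2) * 12 * (50 - 38)
CS = (1/2) * 12 * 12 = 72

72
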